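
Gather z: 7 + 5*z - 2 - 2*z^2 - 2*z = -2*z^2 + 3*z + 5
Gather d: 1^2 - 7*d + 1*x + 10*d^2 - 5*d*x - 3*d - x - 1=10*d^2 + d*(-5*x - 10)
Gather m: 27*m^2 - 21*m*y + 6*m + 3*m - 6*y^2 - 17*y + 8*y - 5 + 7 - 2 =27*m^2 + m*(9 - 21*y) - 6*y^2 - 9*y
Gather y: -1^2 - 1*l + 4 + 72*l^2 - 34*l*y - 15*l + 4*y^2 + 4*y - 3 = 72*l^2 - 16*l + 4*y^2 + y*(4 - 34*l)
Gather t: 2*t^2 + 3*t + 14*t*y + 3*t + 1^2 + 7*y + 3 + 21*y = 2*t^2 + t*(14*y + 6) + 28*y + 4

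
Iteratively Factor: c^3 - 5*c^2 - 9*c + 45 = (c - 3)*(c^2 - 2*c - 15) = (c - 5)*(c - 3)*(c + 3)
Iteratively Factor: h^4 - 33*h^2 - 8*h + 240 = (h - 5)*(h^3 + 5*h^2 - 8*h - 48) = (h - 5)*(h + 4)*(h^2 + h - 12) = (h - 5)*(h + 4)^2*(h - 3)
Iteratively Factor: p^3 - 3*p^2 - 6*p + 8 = (p - 4)*(p^2 + p - 2) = (p - 4)*(p + 2)*(p - 1)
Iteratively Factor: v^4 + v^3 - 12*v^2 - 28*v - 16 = (v - 4)*(v^3 + 5*v^2 + 8*v + 4) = (v - 4)*(v + 2)*(v^2 + 3*v + 2) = (v - 4)*(v + 2)^2*(v + 1)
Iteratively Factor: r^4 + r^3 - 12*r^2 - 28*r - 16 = (r + 1)*(r^3 - 12*r - 16) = (r + 1)*(r + 2)*(r^2 - 2*r - 8) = (r - 4)*(r + 1)*(r + 2)*(r + 2)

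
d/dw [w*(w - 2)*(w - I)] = w*(w - 2) + w*(w - I) + (w - 2)*(w - I)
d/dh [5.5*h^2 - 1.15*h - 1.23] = 11.0*h - 1.15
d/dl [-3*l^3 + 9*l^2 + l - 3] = -9*l^2 + 18*l + 1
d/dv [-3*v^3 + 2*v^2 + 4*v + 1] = -9*v^2 + 4*v + 4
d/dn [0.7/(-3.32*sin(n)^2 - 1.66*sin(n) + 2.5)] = (4.648*sin(n) + 1.162)*cos(n)/(3.32*sin(n)^2 + 1.66*sin(n) - 2.5)^2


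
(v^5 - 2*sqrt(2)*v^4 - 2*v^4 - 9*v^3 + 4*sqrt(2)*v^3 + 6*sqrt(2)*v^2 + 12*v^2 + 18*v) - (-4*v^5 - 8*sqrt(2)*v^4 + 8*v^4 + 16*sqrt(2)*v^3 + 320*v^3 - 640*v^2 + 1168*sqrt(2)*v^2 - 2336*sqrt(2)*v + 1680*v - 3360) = 5*v^5 - 10*v^4 + 6*sqrt(2)*v^4 - 329*v^3 - 12*sqrt(2)*v^3 - 1162*sqrt(2)*v^2 + 652*v^2 - 1662*v + 2336*sqrt(2)*v + 3360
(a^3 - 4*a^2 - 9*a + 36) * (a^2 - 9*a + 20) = a^5 - 13*a^4 + 47*a^3 + 37*a^2 - 504*a + 720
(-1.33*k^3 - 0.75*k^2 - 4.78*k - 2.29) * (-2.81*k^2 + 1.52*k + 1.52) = 3.7373*k^5 + 0.0858999999999996*k^4 + 10.2702*k^3 - 1.9707*k^2 - 10.7464*k - 3.4808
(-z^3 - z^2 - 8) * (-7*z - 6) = 7*z^4 + 13*z^3 + 6*z^2 + 56*z + 48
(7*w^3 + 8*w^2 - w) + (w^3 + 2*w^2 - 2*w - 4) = 8*w^3 + 10*w^2 - 3*w - 4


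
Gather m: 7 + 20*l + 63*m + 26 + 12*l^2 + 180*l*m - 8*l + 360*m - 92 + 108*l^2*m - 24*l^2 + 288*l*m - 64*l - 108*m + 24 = -12*l^2 - 52*l + m*(108*l^2 + 468*l + 315) - 35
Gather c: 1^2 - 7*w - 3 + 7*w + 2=0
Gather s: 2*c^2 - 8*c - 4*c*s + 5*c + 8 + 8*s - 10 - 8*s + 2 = 2*c^2 - 4*c*s - 3*c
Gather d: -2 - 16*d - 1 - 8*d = -24*d - 3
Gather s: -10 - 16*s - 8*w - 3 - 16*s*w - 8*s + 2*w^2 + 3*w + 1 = s*(-16*w - 24) + 2*w^2 - 5*w - 12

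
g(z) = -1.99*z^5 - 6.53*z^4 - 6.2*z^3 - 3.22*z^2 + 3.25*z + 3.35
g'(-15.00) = -419648.90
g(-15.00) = 1200730.10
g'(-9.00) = -47685.86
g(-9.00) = 78897.26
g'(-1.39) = 9.27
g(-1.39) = -4.79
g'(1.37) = -142.70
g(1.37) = -46.79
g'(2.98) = -1657.02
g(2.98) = -1162.26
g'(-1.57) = 8.14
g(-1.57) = -6.39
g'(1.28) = -116.95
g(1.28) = -35.13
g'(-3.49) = -566.63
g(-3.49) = 277.92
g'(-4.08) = -1263.27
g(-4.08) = 797.95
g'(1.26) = -111.72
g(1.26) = -32.85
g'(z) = -9.95*z^4 - 26.12*z^3 - 18.6*z^2 - 6.44*z + 3.25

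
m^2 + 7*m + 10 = (m + 2)*(m + 5)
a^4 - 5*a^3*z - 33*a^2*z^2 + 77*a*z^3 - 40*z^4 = (a - 8*z)*(a - z)^2*(a + 5*z)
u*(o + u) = o*u + u^2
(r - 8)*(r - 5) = r^2 - 13*r + 40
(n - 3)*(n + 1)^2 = n^3 - n^2 - 5*n - 3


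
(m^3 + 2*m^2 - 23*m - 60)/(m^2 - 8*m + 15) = (m^2 + 7*m + 12)/(m - 3)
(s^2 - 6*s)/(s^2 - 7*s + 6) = s/(s - 1)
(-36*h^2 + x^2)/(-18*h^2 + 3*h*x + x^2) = (-6*h + x)/(-3*h + x)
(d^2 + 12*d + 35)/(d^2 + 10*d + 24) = (d^2 + 12*d + 35)/(d^2 + 10*d + 24)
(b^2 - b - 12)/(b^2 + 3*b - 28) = (b + 3)/(b + 7)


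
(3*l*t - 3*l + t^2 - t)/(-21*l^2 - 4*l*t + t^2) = (t - 1)/(-7*l + t)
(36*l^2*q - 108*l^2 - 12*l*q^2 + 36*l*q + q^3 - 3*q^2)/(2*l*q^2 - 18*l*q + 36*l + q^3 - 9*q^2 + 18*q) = (36*l^2 - 12*l*q + q^2)/(2*l*q - 12*l + q^2 - 6*q)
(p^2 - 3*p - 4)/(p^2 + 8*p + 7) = (p - 4)/(p + 7)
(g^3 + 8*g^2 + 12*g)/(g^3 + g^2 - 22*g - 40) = g*(g + 6)/(g^2 - g - 20)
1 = 1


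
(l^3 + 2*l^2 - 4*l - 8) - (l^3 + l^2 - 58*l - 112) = l^2 + 54*l + 104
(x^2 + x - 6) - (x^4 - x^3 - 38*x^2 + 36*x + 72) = -x^4 + x^3 + 39*x^2 - 35*x - 78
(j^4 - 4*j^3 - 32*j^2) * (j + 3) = j^5 - j^4 - 44*j^3 - 96*j^2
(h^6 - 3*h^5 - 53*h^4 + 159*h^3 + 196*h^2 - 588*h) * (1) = h^6 - 3*h^5 - 53*h^4 + 159*h^3 + 196*h^2 - 588*h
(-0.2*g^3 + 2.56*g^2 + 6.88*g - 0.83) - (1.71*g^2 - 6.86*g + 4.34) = -0.2*g^3 + 0.85*g^2 + 13.74*g - 5.17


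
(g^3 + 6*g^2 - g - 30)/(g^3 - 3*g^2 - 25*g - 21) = (g^2 + 3*g - 10)/(g^2 - 6*g - 7)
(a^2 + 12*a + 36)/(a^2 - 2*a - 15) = (a^2 + 12*a + 36)/(a^2 - 2*a - 15)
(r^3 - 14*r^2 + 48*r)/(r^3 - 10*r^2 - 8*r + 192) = r/(r + 4)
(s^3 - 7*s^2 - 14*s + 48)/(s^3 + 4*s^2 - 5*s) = (s^3 - 7*s^2 - 14*s + 48)/(s*(s^2 + 4*s - 5))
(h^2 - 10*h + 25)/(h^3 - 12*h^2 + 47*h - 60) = (h - 5)/(h^2 - 7*h + 12)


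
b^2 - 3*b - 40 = (b - 8)*(b + 5)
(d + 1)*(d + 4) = d^2 + 5*d + 4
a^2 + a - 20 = (a - 4)*(a + 5)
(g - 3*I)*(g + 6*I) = g^2 + 3*I*g + 18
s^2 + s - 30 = (s - 5)*(s + 6)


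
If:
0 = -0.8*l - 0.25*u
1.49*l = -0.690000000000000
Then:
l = -0.46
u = 1.48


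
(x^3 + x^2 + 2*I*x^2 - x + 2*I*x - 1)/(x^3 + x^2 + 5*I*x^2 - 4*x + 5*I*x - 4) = (x + I)/(x + 4*I)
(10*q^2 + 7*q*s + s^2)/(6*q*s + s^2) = (10*q^2 + 7*q*s + s^2)/(s*(6*q + s))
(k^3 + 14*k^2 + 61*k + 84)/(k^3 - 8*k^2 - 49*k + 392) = (k^2 + 7*k + 12)/(k^2 - 15*k + 56)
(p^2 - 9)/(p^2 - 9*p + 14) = (p^2 - 9)/(p^2 - 9*p + 14)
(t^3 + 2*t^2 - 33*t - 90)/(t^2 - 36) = (t^2 + 8*t + 15)/(t + 6)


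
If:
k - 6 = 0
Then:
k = 6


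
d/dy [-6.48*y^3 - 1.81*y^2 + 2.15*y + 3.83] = -19.44*y^2 - 3.62*y + 2.15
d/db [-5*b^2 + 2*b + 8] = 2 - 10*b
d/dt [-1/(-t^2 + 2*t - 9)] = 2*(1 - t)/(t^2 - 2*t + 9)^2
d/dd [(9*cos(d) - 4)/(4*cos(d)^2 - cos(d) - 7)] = (-36*sin(d)^2 - 32*cos(d) + 103)*sin(d)/(-4*cos(d)^2 + cos(d) + 7)^2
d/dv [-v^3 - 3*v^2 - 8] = 3*v*(-v - 2)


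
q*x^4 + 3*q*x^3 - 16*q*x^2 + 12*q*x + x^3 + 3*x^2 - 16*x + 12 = (x - 2)*(x - 1)*(x + 6)*(q*x + 1)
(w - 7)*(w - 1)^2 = w^3 - 9*w^2 + 15*w - 7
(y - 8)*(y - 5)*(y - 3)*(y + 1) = y^4 - 15*y^3 + 63*y^2 - 41*y - 120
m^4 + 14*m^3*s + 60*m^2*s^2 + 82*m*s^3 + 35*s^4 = (m + s)^2*(m + 5*s)*(m + 7*s)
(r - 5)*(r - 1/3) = r^2 - 16*r/3 + 5/3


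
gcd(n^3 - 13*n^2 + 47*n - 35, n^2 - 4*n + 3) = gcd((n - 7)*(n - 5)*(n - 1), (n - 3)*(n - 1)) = n - 1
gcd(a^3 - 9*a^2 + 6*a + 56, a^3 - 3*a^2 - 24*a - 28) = a^2 - 5*a - 14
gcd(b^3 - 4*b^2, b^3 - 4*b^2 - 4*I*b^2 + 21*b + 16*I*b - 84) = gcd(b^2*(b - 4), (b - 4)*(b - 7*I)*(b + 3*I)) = b - 4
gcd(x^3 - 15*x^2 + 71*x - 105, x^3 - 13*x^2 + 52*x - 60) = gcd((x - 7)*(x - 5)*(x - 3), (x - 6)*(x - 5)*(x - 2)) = x - 5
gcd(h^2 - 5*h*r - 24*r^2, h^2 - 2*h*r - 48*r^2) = -h + 8*r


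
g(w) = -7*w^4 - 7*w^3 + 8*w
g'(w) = -28*w^3 - 21*w^2 + 8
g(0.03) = 0.24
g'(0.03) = 7.98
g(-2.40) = -154.68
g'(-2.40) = 274.11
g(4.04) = -2294.02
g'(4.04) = -2181.05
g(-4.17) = -1642.39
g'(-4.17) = 1673.16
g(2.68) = -474.41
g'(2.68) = -681.80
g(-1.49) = -23.27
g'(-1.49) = 54.00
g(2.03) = -161.19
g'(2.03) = -312.77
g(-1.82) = -49.16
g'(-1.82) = 107.24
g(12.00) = -157152.00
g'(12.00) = -51400.00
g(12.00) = -157152.00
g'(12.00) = -51400.00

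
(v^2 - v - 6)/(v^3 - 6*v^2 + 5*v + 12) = (v + 2)/(v^2 - 3*v - 4)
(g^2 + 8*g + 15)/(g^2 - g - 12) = (g + 5)/(g - 4)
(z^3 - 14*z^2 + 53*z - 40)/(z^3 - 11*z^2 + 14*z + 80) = (z - 1)/(z + 2)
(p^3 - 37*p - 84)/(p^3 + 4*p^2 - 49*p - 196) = (p + 3)/(p + 7)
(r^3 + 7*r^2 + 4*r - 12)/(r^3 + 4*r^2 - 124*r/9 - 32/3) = 9*(r^2 + r - 2)/(9*r^2 - 18*r - 16)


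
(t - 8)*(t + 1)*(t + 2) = t^3 - 5*t^2 - 22*t - 16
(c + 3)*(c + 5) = c^2 + 8*c + 15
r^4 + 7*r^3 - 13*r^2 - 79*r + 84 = (r - 3)*(r - 1)*(r + 4)*(r + 7)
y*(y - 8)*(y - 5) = y^3 - 13*y^2 + 40*y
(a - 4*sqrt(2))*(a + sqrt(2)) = a^2 - 3*sqrt(2)*a - 8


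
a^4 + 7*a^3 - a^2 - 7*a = a*(a - 1)*(a + 1)*(a + 7)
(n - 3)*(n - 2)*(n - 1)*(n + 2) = n^4 - 4*n^3 - n^2 + 16*n - 12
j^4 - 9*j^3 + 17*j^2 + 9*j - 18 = (j - 6)*(j - 3)*(j - 1)*(j + 1)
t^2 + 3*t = t*(t + 3)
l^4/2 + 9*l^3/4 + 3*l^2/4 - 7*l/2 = l*(l/2 + 1)*(l - 1)*(l + 7/2)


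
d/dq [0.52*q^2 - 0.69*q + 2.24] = 1.04*q - 0.69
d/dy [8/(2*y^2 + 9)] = -32*y/(2*y^2 + 9)^2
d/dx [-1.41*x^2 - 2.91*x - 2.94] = -2.82*x - 2.91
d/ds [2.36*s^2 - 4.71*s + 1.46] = 4.72*s - 4.71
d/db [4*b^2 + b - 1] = 8*b + 1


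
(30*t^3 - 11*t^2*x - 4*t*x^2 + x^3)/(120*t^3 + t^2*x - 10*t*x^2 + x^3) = (-2*t + x)/(-8*t + x)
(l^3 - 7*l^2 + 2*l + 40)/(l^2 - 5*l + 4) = (l^2 - 3*l - 10)/(l - 1)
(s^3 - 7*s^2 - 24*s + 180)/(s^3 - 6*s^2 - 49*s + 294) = (s^2 - s - 30)/(s^2 - 49)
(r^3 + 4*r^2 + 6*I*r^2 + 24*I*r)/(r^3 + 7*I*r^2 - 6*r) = (r + 4)/(r + I)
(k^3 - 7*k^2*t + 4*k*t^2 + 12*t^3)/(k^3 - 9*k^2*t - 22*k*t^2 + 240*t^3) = (-k^2 + k*t + 2*t^2)/(-k^2 + 3*k*t + 40*t^2)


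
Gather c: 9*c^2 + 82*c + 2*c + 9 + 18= 9*c^2 + 84*c + 27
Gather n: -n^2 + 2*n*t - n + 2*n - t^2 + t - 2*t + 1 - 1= -n^2 + n*(2*t + 1) - t^2 - t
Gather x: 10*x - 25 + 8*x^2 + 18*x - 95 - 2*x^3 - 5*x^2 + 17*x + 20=-2*x^3 + 3*x^2 + 45*x - 100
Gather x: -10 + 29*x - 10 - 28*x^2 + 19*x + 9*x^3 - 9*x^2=9*x^3 - 37*x^2 + 48*x - 20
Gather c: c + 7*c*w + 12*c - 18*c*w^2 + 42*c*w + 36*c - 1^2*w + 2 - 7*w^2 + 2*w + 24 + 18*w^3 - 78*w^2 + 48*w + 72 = c*(-18*w^2 + 49*w + 49) + 18*w^3 - 85*w^2 + 49*w + 98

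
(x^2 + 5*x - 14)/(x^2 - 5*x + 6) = (x + 7)/(x - 3)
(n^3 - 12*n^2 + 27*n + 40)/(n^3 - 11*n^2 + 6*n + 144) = (n^2 - 4*n - 5)/(n^2 - 3*n - 18)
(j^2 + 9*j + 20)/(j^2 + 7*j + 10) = (j + 4)/(j + 2)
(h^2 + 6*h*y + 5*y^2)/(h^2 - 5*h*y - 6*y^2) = (-h - 5*y)/(-h + 6*y)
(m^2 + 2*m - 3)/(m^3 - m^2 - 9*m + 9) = 1/(m - 3)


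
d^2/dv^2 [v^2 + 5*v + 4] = 2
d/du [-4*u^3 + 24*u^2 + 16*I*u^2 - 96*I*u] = -12*u^2 + u*(48 + 32*I) - 96*I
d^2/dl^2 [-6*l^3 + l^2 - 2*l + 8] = 2 - 36*l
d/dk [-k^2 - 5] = -2*k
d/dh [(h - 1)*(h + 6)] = 2*h + 5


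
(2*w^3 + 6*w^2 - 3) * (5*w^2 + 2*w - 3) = 10*w^5 + 34*w^4 + 6*w^3 - 33*w^2 - 6*w + 9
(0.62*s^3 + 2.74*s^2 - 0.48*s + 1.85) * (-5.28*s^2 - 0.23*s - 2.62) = -3.2736*s^5 - 14.6098*s^4 + 0.2798*s^3 - 16.8364*s^2 + 0.8321*s - 4.847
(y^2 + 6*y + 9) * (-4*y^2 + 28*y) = -4*y^4 + 4*y^3 + 132*y^2 + 252*y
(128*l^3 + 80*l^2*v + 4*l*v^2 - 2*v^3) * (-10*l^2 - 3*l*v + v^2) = -1280*l^5 - 1184*l^4*v - 152*l^3*v^2 + 88*l^2*v^3 + 10*l*v^4 - 2*v^5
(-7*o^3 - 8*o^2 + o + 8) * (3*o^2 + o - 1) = -21*o^5 - 31*o^4 + 2*o^3 + 33*o^2 + 7*o - 8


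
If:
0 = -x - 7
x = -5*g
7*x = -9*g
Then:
No Solution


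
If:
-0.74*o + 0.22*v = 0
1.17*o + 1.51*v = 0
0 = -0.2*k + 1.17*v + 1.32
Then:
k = 6.60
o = 0.00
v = 0.00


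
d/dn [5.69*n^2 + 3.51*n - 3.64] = 11.38*n + 3.51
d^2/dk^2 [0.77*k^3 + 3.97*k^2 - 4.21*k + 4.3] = 4.62*k + 7.94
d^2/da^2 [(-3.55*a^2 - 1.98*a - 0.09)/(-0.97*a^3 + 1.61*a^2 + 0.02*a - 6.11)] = (6.68039*a^6 + 11.177892*a^5 - 17.123604*a^4 - 286.692918*a^3 + 70.101096*a^2 + 113.681718*a + 267.312572)/(0.912673*a^9 - 4.544547*a^8 + 7.486557*a^7 + 13.26082*a^6 - 57.406284*a^5 + 46.800057*a^4 + 109.816855*a^3 - 180.306711*a^2 - 2.239926*a + 228.099131)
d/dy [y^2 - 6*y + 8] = 2*y - 6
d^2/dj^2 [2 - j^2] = -2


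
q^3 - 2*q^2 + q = q*(q - 1)^2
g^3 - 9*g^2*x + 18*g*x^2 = g*(g - 6*x)*(g - 3*x)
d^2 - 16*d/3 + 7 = (d - 3)*(d - 7/3)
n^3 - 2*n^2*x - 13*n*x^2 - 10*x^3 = (n - 5*x)*(n + x)*(n + 2*x)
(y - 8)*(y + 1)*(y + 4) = y^3 - 3*y^2 - 36*y - 32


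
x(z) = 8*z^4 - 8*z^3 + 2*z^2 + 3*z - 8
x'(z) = 32*z^3 - 24*z^2 + 4*z + 3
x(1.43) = 10.44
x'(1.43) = 53.22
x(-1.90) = 152.65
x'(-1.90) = -310.73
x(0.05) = -7.85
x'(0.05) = 3.14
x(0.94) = -3.81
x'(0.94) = 12.13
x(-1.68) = 94.27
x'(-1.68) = -223.19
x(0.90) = -4.26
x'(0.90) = 10.49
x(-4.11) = 2851.61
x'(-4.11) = -2640.50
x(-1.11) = 14.22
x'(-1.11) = -74.77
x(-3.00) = 865.00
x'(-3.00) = -1089.00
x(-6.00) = 12142.00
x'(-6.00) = -7797.00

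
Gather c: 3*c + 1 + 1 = 3*c + 2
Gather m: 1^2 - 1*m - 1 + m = 0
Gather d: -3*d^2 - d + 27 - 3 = -3*d^2 - d + 24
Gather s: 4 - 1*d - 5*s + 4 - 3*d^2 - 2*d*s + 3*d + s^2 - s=-3*d^2 + 2*d + s^2 + s*(-2*d - 6) + 8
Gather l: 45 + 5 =50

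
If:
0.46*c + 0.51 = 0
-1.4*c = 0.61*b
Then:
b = 2.54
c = -1.11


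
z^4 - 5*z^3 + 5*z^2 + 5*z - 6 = (z - 3)*(z - 2)*(z - 1)*(z + 1)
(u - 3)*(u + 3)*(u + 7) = u^3 + 7*u^2 - 9*u - 63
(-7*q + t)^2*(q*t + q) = 49*q^3*t + 49*q^3 - 14*q^2*t^2 - 14*q^2*t + q*t^3 + q*t^2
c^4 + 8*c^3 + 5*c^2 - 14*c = c*(c - 1)*(c + 2)*(c + 7)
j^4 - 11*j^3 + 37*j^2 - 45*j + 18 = (j - 6)*(j - 3)*(j - 1)^2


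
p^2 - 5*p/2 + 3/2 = (p - 3/2)*(p - 1)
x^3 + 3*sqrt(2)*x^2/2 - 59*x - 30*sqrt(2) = (x - 5*sqrt(2))*(x + sqrt(2)/2)*(x + 6*sqrt(2))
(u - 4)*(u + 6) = u^2 + 2*u - 24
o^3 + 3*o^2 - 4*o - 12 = (o - 2)*(o + 2)*(o + 3)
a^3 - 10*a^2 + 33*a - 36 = (a - 4)*(a - 3)^2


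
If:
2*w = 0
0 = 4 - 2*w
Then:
No Solution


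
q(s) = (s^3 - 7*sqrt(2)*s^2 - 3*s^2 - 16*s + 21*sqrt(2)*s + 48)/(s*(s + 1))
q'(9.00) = 0.61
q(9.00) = -1.61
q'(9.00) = 0.61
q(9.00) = -1.61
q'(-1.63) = 34.34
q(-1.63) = -12.59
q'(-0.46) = -155.88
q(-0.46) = -156.49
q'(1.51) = -16.81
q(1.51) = 11.27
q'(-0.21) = -1054.75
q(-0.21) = -268.51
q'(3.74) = -1.52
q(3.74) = -1.63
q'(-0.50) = -109.39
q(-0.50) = -151.20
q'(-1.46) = 74.90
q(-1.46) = -3.88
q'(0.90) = -52.61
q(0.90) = 29.60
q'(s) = (3*s^2 - 14*sqrt(2)*s - 6*s - 16 + 21*sqrt(2))/(s*(s + 1)) - (s^3 - 7*sqrt(2)*s^2 - 3*s^2 - 16*s + 21*sqrt(2)*s + 48)/(s*(s + 1)^2) - (s^3 - 7*sqrt(2)*s^2 - 3*s^2 - 16*s + 21*sqrt(2)*s + 48)/(s^2*(s + 1)) = (s^4 + 2*s^3 - 28*sqrt(2)*s^2 + 13*s^2 - 96*s - 48)/(s^2*(s^2 + 2*s + 1))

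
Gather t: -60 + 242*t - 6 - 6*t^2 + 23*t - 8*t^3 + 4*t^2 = -8*t^3 - 2*t^2 + 265*t - 66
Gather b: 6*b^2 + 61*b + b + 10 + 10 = 6*b^2 + 62*b + 20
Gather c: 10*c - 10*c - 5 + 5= 0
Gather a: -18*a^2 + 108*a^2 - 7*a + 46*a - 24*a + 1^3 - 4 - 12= 90*a^2 + 15*a - 15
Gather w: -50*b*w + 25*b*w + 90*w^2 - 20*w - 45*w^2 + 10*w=45*w^2 + w*(-25*b - 10)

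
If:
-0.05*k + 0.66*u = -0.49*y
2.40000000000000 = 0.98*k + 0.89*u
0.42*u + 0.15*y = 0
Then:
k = 2.62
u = -0.18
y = 0.51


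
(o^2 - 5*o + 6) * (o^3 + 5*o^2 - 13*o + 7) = o^5 - 32*o^3 + 102*o^2 - 113*o + 42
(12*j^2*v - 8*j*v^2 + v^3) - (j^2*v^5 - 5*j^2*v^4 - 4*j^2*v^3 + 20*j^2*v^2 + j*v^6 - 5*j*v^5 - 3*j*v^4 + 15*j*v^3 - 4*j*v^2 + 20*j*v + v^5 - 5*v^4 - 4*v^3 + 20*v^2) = -j^2*v^5 + 5*j^2*v^4 + 4*j^2*v^3 - 20*j^2*v^2 + 12*j^2*v - j*v^6 + 5*j*v^5 + 3*j*v^4 - 15*j*v^3 - 4*j*v^2 - 20*j*v - v^5 + 5*v^4 + 5*v^3 - 20*v^2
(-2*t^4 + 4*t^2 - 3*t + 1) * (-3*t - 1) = 6*t^5 + 2*t^4 - 12*t^3 + 5*t^2 - 1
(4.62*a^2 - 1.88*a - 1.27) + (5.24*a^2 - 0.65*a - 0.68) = 9.86*a^2 - 2.53*a - 1.95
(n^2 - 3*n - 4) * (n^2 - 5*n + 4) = n^4 - 8*n^3 + 15*n^2 + 8*n - 16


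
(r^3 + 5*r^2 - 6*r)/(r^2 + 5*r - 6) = r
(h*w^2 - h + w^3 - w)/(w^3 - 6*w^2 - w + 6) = (h + w)/(w - 6)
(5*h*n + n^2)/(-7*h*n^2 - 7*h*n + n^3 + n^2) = (-5*h - n)/(7*h*n + 7*h - n^2 - n)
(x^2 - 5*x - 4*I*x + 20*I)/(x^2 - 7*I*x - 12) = (x - 5)/(x - 3*I)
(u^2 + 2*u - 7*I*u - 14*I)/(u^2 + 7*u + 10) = (u - 7*I)/(u + 5)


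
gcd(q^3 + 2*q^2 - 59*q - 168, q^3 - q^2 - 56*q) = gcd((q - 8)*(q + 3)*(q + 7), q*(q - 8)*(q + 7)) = q^2 - q - 56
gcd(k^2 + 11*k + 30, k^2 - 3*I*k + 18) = 1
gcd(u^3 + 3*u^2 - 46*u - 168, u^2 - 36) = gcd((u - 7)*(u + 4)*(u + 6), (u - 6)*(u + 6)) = u + 6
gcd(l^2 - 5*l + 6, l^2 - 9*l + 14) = l - 2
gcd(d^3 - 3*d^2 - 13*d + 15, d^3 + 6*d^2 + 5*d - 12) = d^2 + 2*d - 3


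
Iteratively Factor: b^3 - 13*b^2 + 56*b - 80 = (b - 4)*(b^2 - 9*b + 20) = (b - 5)*(b - 4)*(b - 4)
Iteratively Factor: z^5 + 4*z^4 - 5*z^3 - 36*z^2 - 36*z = (z + 2)*(z^4 + 2*z^3 - 9*z^2 - 18*z) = z*(z + 2)*(z^3 + 2*z^2 - 9*z - 18) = z*(z + 2)*(z + 3)*(z^2 - z - 6) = z*(z + 2)^2*(z + 3)*(z - 3)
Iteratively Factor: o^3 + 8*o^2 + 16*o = (o + 4)*(o^2 + 4*o) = o*(o + 4)*(o + 4)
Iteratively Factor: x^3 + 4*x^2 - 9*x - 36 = (x - 3)*(x^2 + 7*x + 12) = (x - 3)*(x + 3)*(x + 4)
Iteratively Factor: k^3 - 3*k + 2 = (k - 1)*(k^2 + k - 2) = (k - 1)*(k + 2)*(k - 1)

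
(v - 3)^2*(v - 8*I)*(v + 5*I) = v^4 - 6*v^3 - 3*I*v^3 + 49*v^2 + 18*I*v^2 - 240*v - 27*I*v + 360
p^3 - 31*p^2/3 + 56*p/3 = p*(p - 8)*(p - 7/3)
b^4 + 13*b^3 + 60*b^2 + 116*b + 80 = (b + 2)^2*(b + 4)*(b + 5)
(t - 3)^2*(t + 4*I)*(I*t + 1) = I*t^4 - 3*t^3 - 6*I*t^3 + 18*t^2 + 13*I*t^2 - 27*t - 24*I*t + 36*I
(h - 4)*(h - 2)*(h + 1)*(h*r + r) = h^4*r - 4*h^3*r - 3*h^2*r + 10*h*r + 8*r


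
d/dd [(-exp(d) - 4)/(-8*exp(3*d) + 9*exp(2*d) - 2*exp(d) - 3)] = (-16*exp(3*d) - 87*exp(2*d) + 72*exp(d) - 5)*exp(d)/(64*exp(6*d) - 144*exp(5*d) + 113*exp(4*d) + 12*exp(3*d) - 50*exp(2*d) + 12*exp(d) + 9)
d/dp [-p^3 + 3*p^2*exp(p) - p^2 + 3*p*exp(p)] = 3*p^2*exp(p) - 3*p^2 + 9*p*exp(p) - 2*p + 3*exp(p)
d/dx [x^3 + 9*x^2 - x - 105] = 3*x^2 + 18*x - 1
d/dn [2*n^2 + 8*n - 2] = 4*n + 8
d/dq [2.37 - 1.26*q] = -1.26000000000000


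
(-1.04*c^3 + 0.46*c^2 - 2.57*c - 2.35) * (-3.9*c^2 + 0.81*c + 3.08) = 4.056*c^5 - 2.6364*c^4 + 7.1924*c^3 + 8.5001*c^2 - 9.8191*c - 7.238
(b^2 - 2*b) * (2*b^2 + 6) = 2*b^4 - 4*b^3 + 6*b^2 - 12*b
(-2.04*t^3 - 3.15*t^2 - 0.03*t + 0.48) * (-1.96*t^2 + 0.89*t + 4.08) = 3.9984*t^5 + 4.3584*t^4 - 11.0679*t^3 - 13.8195*t^2 + 0.3048*t + 1.9584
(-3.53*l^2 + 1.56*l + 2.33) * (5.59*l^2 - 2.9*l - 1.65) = -19.7327*l^4 + 18.9574*l^3 + 14.3252*l^2 - 9.331*l - 3.8445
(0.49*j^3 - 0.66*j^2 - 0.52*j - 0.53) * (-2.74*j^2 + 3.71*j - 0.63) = -1.3426*j^5 + 3.6263*j^4 - 1.3325*j^3 - 0.0611999999999999*j^2 - 1.6387*j + 0.3339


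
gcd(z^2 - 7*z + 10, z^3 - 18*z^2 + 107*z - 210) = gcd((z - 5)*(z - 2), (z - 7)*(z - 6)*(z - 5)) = z - 5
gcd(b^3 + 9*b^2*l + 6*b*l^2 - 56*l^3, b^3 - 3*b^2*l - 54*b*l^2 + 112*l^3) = b^2 + 5*b*l - 14*l^2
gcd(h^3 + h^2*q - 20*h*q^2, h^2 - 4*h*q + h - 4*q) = -h + 4*q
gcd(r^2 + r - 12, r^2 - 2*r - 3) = r - 3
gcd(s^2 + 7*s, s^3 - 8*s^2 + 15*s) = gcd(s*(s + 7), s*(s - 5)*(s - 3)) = s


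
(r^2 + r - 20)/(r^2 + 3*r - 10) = (r - 4)/(r - 2)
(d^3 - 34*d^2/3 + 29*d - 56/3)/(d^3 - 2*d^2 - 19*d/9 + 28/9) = 3*(d - 8)/(3*d + 4)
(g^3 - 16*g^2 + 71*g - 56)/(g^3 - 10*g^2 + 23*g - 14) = (g - 8)/(g - 2)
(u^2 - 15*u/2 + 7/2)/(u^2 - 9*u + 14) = (u - 1/2)/(u - 2)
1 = 1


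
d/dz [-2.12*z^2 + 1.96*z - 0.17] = 1.96 - 4.24*z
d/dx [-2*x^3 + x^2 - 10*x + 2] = -6*x^2 + 2*x - 10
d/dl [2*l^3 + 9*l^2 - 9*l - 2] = 6*l^2 + 18*l - 9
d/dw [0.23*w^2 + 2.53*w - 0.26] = 0.46*w + 2.53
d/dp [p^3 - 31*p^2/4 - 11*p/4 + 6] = 3*p^2 - 31*p/2 - 11/4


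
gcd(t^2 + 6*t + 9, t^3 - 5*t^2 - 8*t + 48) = t + 3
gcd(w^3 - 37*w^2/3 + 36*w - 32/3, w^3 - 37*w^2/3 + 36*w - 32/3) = w^3 - 37*w^2/3 + 36*w - 32/3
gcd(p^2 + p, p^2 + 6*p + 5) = p + 1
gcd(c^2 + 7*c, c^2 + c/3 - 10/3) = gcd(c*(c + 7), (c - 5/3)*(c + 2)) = 1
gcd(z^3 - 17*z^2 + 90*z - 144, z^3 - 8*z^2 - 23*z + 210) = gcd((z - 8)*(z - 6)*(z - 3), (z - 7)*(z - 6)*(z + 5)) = z - 6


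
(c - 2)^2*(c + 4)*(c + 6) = c^4 + 6*c^3 - 12*c^2 - 56*c + 96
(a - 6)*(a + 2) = a^2 - 4*a - 12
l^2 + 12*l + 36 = (l + 6)^2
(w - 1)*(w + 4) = w^2 + 3*w - 4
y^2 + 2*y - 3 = (y - 1)*(y + 3)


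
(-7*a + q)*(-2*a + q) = 14*a^2 - 9*a*q + q^2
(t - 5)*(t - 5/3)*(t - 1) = t^3 - 23*t^2/3 + 15*t - 25/3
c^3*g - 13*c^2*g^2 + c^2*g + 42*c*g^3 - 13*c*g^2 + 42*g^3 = (c - 7*g)*(c - 6*g)*(c*g + g)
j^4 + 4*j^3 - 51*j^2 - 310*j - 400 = (j - 8)*(j + 2)*(j + 5)^2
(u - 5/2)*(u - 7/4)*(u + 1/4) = u^3 - 4*u^2 + 53*u/16 + 35/32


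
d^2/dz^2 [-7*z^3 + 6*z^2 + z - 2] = 12 - 42*z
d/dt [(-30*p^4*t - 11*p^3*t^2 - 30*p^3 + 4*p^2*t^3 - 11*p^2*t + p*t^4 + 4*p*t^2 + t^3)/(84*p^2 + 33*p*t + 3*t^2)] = (-840*p^6 - 616*p^5*t + 245*p^4*t^2 + 22*p^4 + 200*p^3*t^3 + 284*p^3*t + 37*p^2*t^4 + 139*p^2*t^2 + 2*p*t^5 + 22*p*t^3 + t^4)/(3*(784*p^4 + 616*p^3*t + 177*p^2*t^2 + 22*p*t^3 + t^4))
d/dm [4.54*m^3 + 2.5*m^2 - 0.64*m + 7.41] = 13.62*m^2 + 5.0*m - 0.64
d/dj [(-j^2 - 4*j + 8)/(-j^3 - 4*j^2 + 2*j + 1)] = (-j^4 - 8*j^3 + 6*j^2 + 62*j - 20)/(j^6 + 8*j^5 + 12*j^4 - 18*j^3 - 4*j^2 + 4*j + 1)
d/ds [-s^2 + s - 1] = 1 - 2*s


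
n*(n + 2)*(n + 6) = n^3 + 8*n^2 + 12*n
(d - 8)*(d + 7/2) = d^2 - 9*d/2 - 28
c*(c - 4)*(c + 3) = c^3 - c^2 - 12*c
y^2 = y^2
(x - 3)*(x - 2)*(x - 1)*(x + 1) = x^4 - 5*x^3 + 5*x^2 + 5*x - 6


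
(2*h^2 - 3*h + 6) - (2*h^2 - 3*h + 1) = 5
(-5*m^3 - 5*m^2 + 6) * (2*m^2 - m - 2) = -10*m^5 - 5*m^4 + 15*m^3 + 22*m^2 - 6*m - 12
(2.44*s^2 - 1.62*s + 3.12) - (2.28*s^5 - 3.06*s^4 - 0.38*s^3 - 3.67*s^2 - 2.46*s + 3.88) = -2.28*s^5 + 3.06*s^4 + 0.38*s^3 + 6.11*s^2 + 0.84*s - 0.76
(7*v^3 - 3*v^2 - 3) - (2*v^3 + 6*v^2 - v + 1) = 5*v^3 - 9*v^2 + v - 4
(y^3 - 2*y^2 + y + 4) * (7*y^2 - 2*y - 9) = 7*y^5 - 16*y^4 + 2*y^3 + 44*y^2 - 17*y - 36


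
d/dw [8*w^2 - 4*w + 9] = 16*w - 4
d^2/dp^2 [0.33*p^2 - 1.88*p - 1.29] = 0.660000000000000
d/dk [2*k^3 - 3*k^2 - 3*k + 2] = 6*k^2 - 6*k - 3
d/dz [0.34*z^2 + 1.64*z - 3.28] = 0.68*z + 1.64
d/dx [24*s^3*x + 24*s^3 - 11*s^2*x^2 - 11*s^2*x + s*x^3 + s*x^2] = s*(24*s^2 - 22*s*x - 11*s + 3*x^2 + 2*x)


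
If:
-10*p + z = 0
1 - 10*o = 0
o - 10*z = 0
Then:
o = 1/10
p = 1/1000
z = 1/100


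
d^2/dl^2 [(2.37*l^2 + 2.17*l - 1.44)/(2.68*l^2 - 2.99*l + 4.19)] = (69.154184*l^3 - 221.73516*l^2 - 76.970136*l + 144.180476)/(19.248832*l^6 - 64.426128*l^5 + 162.161172*l^4 - 228.182747*l^3 + 253.528101*l^2 - 157.478217*l + 73.560059)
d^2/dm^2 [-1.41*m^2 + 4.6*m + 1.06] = -2.82000000000000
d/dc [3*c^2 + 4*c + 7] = 6*c + 4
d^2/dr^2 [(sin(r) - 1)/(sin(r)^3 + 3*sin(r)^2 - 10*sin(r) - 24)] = (-4*sin(r)^7 - 10*sin(r)^5 - 320*sin(r)^4 - 316*sin(r)^3 + 922*sin(r)^2 - 348*sin(r) - 824)/(sin(r)^3 + 3*sin(r)^2 - 10*sin(r) - 24)^3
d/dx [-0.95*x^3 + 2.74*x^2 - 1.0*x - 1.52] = -2.85*x^2 + 5.48*x - 1.0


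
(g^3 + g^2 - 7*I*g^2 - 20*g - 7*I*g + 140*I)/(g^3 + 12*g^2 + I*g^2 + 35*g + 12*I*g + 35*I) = (g^2 - g*(4 + 7*I) + 28*I)/(g^2 + g*(7 + I) + 7*I)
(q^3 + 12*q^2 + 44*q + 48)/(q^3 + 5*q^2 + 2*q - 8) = (q + 6)/(q - 1)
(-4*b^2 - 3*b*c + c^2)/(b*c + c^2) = (-4*b + c)/c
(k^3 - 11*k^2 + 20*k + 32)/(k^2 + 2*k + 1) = (k^2 - 12*k + 32)/(k + 1)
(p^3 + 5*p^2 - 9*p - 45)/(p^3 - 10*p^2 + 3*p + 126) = (p^2 + 2*p - 15)/(p^2 - 13*p + 42)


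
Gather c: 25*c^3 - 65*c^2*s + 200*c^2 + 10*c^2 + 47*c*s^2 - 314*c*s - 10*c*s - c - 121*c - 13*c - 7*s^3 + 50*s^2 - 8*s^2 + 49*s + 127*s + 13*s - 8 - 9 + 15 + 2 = 25*c^3 + c^2*(210 - 65*s) + c*(47*s^2 - 324*s - 135) - 7*s^3 + 42*s^2 + 189*s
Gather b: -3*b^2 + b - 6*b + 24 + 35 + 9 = -3*b^2 - 5*b + 68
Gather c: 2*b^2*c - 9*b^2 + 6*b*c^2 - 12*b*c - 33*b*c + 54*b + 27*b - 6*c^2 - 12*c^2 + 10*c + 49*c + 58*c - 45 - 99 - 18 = -9*b^2 + 81*b + c^2*(6*b - 18) + c*(2*b^2 - 45*b + 117) - 162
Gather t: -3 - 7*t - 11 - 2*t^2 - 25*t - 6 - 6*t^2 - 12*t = -8*t^2 - 44*t - 20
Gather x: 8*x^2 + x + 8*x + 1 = 8*x^2 + 9*x + 1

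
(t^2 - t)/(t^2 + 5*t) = (t - 1)/(t + 5)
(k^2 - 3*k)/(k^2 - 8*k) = (k - 3)/(k - 8)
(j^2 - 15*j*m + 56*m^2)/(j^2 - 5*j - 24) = (-j^2 + 15*j*m - 56*m^2)/(-j^2 + 5*j + 24)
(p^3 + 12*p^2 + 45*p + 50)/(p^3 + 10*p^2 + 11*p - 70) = (p^2 + 7*p + 10)/(p^2 + 5*p - 14)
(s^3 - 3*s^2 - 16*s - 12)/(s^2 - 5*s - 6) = s + 2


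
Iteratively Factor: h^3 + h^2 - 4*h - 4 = (h + 2)*(h^2 - h - 2) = (h + 1)*(h + 2)*(h - 2)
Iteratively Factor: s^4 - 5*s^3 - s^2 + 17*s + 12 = (s - 4)*(s^3 - s^2 - 5*s - 3) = (s - 4)*(s + 1)*(s^2 - 2*s - 3) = (s - 4)*(s + 1)^2*(s - 3)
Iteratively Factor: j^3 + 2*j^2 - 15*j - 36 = (j + 3)*(j^2 - j - 12) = (j + 3)^2*(j - 4)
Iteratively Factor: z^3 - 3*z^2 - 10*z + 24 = (z + 3)*(z^2 - 6*z + 8) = (z - 4)*(z + 3)*(z - 2)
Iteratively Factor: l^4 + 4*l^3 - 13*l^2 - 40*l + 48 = (l - 3)*(l^3 + 7*l^2 + 8*l - 16) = (l - 3)*(l - 1)*(l^2 + 8*l + 16) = (l - 3)*(l - 1)*(l + 4)*(l + 4)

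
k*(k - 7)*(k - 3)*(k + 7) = k^4 - 3*k^3 - 49*k^2 + 147*k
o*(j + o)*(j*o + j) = j^2*o^2 + j^2*o + j*o^3 + j*o^2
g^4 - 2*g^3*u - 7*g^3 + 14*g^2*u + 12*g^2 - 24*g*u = g*(g - 4)*(g - 3)*(g - 2*u)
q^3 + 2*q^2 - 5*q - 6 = (q - 2)*(q + 1)*(q + 3)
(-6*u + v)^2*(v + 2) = 36*u^2*v + 72*u^2 - 12*u*v^2 - 24*u*v + v^3 + 2*v^2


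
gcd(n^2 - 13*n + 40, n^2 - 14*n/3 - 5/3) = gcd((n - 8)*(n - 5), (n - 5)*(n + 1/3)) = n - 5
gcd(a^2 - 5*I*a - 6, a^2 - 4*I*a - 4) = a - 2*I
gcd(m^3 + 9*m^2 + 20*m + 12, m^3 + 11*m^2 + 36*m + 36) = m^2 + 8*m + 12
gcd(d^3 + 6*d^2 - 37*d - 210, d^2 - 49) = d + 7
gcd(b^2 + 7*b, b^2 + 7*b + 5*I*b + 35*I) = b + 7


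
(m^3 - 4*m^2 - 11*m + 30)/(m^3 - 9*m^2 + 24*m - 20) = (m + 3)/(m - 2)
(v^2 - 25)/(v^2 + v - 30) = (v + 5)/(v + 6)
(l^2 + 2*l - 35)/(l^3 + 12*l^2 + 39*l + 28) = (l - 5)/(l^2 + 5*l + 4)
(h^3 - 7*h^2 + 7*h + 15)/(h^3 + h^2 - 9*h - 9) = (h - 5)/(h + 3)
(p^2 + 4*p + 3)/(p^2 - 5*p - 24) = (p + 1)/(p - 8)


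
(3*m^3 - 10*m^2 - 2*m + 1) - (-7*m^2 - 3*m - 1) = 3*m^3 - 3*m^2 + m + 2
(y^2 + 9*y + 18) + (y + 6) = y^2 + 10*y + 24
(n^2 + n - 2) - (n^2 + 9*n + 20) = -8*n - 22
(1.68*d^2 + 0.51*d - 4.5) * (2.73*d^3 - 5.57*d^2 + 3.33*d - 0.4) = 4.5864*d^5 - 7.9653*d^4 - 9.5313*d^3 + 26.0913*d^2 - 15.189*d + 1.8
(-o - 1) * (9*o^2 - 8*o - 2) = -9*o^3 - o^2 + 10*o + 2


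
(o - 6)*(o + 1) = o^2 - 5*o - 6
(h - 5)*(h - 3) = h^2 - 8*h + 15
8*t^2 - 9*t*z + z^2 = (-8*t + z)*(-t + z)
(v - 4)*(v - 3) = v^2 - 7*v + 12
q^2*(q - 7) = q^3 - 7*q^2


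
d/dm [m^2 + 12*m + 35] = 2*m + 12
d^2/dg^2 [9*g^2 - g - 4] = 18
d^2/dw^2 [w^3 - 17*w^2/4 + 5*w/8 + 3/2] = 6*w - 17/2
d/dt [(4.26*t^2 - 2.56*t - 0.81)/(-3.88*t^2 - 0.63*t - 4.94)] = (-12.6166*t^2 - 48.3744*t + 12.1361)/(15.0544*t^4 + 4.8888*t^3 + 38.7313*t^2 + 6.2244*t + 24.4036)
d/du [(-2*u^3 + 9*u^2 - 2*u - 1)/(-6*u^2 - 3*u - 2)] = (12*u^4 + 12*u^3 - 27*u^2 - 48*u + 1)/(36*u^4 + 36*u^3 + 33*u^2 + 12*u + 4)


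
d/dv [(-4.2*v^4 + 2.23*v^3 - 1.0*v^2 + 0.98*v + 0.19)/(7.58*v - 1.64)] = (-95.508*v^4 + 61.3588*v^3 - 18.5516*v^2 + 3.28*v - 3.0474)/(57.4564*v^2 - 24.8624*v + 2.6896)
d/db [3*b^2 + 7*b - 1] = 6*b + 7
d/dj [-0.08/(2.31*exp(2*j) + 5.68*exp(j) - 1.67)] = (0.3696*exp(j) + 0.4544)*exp(j)/(2.31*exp(2*j) + 5.68*exp(j) - 1.67)^2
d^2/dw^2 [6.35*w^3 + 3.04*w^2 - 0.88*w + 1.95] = 38.1*w + 6.08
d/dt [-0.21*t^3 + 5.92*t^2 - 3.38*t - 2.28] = -0.63*t^2 + 11.84*t - 3.38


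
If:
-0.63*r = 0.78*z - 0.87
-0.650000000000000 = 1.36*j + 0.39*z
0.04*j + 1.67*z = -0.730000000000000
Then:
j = -0.36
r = 1.91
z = -0.43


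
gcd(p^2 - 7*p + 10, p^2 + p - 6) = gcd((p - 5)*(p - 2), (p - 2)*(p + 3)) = p - 2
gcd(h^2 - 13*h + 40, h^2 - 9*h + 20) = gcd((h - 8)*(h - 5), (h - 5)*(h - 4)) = h - 5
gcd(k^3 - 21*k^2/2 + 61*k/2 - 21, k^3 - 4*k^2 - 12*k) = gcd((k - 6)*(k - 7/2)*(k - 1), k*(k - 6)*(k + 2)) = k - 6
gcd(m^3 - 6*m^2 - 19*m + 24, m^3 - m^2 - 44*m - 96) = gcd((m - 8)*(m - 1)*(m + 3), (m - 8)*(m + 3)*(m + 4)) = m^2 - 5*m - 24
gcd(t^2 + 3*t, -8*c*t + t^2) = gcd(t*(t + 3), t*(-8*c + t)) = t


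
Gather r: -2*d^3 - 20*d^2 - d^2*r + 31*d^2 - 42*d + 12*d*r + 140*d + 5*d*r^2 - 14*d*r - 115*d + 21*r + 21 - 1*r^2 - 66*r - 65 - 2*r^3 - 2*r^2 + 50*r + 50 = -2*d^3 + 11*d^2 - 17*d - 2*r^3 + r^2*(5*d - 3) + r*(-d^2 - 2*d + 5) + 6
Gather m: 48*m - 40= 48*m - 40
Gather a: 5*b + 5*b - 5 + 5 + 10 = 10*b + 10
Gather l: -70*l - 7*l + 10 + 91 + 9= 110 - 77*l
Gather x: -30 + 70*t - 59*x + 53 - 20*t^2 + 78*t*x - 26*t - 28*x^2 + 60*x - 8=-20*t^2 + 44*t - 28*x^2 + x*(78*t + 1) + 15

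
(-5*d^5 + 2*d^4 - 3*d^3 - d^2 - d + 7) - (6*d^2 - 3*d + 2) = -5*d^5 + 2*d^4 - 3*d^3 - 7*d^2 + 2*d + 5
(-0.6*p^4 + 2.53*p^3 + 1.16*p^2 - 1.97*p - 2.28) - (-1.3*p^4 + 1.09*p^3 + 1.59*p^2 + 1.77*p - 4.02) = 0.7*p^4 + 1.44*p^3 - 0.43*p^2 - 3.74*p + 1.74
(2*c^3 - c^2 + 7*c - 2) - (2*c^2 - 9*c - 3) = 2*c^3 - 3*c^2 + 16*c + 1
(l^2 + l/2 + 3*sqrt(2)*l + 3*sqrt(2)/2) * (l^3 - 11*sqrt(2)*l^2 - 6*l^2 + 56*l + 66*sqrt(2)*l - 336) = l^5 - 8*sqrt(2)*l^4 - 11*l^4/2 - 13*l^3 + 44*sqrt(2)*l^3 + 55*l^2 + 192*sqrt(2)*l^2 - 924*sqrt(2)*l + 30*l - 504*sqrt(2)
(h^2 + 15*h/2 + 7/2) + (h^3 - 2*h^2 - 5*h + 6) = h^3 - h^2 + 5*h/2 + 19/2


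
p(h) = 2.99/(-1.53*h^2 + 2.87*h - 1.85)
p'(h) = 2.99*(3.06*h - 2.87)/(-1.53*h^2 + 2.87*h - 1.85)^2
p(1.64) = -2.38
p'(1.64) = 4.06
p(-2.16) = -0.20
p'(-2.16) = -0.12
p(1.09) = -5.54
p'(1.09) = 4.78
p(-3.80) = -0.09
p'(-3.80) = -0.04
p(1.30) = -4.24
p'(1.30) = 6.67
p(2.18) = -1.04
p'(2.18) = 1.38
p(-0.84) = -0.56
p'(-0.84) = -0.57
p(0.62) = -4.54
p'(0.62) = -6.70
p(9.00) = -0.03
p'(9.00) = 0.01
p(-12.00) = -0.01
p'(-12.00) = -0.00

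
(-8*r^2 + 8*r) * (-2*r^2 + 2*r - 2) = 16*r^4 - 32*r^3 + 32*r^2 - 16*r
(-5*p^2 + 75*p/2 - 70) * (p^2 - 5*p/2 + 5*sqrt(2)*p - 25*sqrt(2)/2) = -5*p^4 - 25*sqrt(2)*p^3 + 50*p^3 - 655*p^2/4 + 250*sqrt(2)*p^2 - 3275*sqrt(2)*p/4 + 175*p + 875*sqrt(2)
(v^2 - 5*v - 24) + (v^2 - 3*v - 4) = 2*v^2 - 8*v - 28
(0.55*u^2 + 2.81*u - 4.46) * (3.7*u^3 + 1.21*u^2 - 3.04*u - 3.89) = 2.035*u^5 + 11.0625*u^4 - 14.7739*u^3 - 16.0785*u^2 + 2.6275*u + 17.3494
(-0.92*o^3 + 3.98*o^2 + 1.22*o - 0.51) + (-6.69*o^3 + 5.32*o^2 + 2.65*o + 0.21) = -7.61*o^3 + 9.3*o^2 + 3.87*o - 0.3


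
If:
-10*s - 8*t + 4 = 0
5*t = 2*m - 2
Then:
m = 5*t/2 + 1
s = 2/5 - 4*t/5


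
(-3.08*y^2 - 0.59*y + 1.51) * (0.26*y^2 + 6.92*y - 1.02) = -0.8008*y^4 - 21.467*y^3 - 0.5486*y^2 + 11.051*y - 1.5402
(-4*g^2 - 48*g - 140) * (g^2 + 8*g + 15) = -4*g^4 - 80*g^3 - 584*g^2 - 1840*g - 2100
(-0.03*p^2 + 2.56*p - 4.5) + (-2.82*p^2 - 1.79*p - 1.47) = -2.85*p^2 + 0.77*p - 5.97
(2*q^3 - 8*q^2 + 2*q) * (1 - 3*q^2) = -6*q^5 + 24*q^4 - 4*q^3 - 8*q^2 + 2*q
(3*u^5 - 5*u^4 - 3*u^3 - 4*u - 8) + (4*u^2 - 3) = 3*u^5 - 5*u^4 - 3*u^3 + 4*u^2 - 4*u - 11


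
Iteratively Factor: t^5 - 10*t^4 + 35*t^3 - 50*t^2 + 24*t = (t - 1)*(t^4 - 9*t^3 + 26*t^2 - 24*t) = (t - 3)*(t - 1)*(t^3 - 6*t^2 + 8*t) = (t - 4)*(t - 3)*(t - 1)*(t^2 - 2*t) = (t - 4)*(t - 3)*(t - 2)*(t - 1)*(t)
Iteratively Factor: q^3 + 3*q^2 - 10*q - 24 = (q + 2)*(q^2 + q - 12) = (q - 3)*(q + 2)*(q + 4)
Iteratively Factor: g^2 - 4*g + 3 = (g - 3)*(g - 1)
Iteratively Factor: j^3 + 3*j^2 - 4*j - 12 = (j + 2)*(j^2 + j - 6) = (j + 2)*(j + 3)*(j - 2)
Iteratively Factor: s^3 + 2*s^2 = (s + 2)*(s^2) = s*(s + 2)*(s)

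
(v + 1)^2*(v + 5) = v^3 + 7*v^2 + 11*v + 5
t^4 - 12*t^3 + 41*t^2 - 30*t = t*(t - 6)*(t - 5)*(t - 1)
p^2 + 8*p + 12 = (p + 2)*(p + 6)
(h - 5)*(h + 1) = h^2 - 4*h - 5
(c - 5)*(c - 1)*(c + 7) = c^3 + c^2 - 37*c + 35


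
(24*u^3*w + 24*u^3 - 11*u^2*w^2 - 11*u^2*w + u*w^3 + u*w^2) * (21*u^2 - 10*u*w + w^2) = 504*u^5*w + 504*u^5 - 471*u^4*w^2 - 471*u^4*w + 155*u^3*w^3 + 155*u^3*w^2 - 21*u^2*w^4 - 21*u^2*w^3 + u*w^5 + u*w^4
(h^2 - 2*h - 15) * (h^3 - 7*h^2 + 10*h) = h^5 - 9*h^4 + 9*h^3 + 85*h^2 - 150*h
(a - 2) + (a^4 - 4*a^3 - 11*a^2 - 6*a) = a^4 - 4*a^3 - 11*a^2 - 5*a - 2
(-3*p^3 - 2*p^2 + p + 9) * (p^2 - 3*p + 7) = -3*p^5 + 7*p^4 - 14*p^3 - 8*p^2 - 20*p + 63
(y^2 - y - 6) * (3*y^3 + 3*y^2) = 3*y^5 - 21*y^3 - 18*y^2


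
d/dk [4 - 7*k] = -7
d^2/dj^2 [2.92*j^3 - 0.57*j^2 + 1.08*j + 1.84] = 17.52*j - 1.14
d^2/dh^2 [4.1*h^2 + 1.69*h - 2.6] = 8.20000000000000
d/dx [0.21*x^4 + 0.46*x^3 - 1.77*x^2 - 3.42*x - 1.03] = 0.84*x^3 + 1.38*x^2 - 3.54*x - 3.42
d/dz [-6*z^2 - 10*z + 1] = -12*z - 10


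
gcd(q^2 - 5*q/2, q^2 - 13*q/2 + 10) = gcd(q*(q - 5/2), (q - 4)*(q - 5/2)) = q - 5/2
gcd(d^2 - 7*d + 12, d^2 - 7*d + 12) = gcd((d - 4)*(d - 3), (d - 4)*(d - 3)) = d^2 - 7*d + 12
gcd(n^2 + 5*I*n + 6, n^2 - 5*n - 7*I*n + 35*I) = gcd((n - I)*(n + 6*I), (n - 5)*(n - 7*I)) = 1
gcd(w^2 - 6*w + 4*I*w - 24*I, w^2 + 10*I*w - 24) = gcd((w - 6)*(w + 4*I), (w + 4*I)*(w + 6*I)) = w + 4*I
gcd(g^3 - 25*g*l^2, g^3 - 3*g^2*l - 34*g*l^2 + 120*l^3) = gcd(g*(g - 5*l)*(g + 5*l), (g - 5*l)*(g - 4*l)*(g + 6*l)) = g - 5*l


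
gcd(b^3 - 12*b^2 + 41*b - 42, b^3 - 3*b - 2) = b - 2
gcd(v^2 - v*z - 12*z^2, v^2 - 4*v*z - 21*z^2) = v + 3*z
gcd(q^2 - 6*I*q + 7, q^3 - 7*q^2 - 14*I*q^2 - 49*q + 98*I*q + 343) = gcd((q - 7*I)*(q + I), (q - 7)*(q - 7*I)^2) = q - 7*I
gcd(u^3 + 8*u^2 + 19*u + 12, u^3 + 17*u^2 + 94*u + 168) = u + 4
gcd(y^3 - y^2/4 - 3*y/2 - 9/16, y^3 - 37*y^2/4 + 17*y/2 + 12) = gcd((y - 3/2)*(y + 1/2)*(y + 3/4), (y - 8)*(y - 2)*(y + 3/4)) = y + 3/4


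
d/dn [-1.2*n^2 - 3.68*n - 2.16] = -2.4*n - 3.68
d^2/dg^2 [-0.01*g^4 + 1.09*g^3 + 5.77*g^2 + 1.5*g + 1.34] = -0.12*g^2 + 6.54*g + 11.54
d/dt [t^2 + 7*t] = 2*t + 7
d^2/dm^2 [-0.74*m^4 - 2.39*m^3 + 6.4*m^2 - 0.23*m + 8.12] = -8.88*m^2 - 14.34*m + 12.8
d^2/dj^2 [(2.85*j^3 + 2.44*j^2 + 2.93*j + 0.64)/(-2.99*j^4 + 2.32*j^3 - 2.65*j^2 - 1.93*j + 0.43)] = (-50.9585700000001*j^9 - 130.883064*j^8 - 77.2873140000002*j^7 + 418.371802*j^6 - 96.2739059999999*j^5 - 29.8095420000001*j^4 - 63.2403820000001*j^3 + 12.938034*j^2 - 39.003096*j - 11.991958)/(26.730899*j^12 - 62.223096*j^11 + 119.353923*j^10 - 71.019109*j^9 + 13.921032*j^8 + 91.93857*j^7 - 46.557788*j^6 + 15.708405*j^5 + 33.764691*j^4 - 7.293257*j^3 - 3.335166*j^2 + 1.070571*j - 0.079507)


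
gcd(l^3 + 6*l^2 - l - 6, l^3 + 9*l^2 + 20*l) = 1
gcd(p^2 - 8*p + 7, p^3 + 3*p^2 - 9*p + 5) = p - 1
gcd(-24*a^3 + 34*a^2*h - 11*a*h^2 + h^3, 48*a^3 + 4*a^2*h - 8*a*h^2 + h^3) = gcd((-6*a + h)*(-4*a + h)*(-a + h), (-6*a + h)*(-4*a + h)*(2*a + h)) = 24*a^2 - 10*a*h + h^2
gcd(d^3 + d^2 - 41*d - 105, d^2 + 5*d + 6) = d + 3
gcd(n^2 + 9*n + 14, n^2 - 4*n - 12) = n + 2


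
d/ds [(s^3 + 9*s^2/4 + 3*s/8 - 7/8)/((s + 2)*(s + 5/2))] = (16*s^4 + 144*s^3 + 396*s^2 + 388*s + 93)/(4*(4*s^4 + 36*s^3 + 121*s^2 + 180*s + 100))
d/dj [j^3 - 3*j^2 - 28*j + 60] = 3*j^2 - 6*j - 28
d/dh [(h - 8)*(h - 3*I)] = 2*h - 8 - 3*I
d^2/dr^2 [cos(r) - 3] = -cos(r)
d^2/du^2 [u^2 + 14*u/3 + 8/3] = 2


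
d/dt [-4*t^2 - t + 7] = -8*t - 1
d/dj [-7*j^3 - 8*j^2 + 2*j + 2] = -21*j^2 - 16*j + 2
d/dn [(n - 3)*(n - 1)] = 2*n - 4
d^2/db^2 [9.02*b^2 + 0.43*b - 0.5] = 18.0400000000000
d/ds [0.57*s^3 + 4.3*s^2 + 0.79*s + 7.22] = 1.71*s^2 + 8.6*s + 0.79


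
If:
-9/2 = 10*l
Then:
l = -9/20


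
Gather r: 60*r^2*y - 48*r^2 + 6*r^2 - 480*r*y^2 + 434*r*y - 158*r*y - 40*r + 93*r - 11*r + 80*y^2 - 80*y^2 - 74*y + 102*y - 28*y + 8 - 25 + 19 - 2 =r^2*(60*y - 42) + r*(-480*y^2 + 276*y + 42)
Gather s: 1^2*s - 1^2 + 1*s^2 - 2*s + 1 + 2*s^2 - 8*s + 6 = 3*s^2 - 9*s + 6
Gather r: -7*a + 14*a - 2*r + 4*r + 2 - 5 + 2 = 7*a + 2*r - 1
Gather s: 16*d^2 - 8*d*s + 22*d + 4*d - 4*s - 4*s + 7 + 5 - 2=16*d^2 + 26*d + s*(-8*d - 8) + 10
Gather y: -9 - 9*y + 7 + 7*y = -2*y - 2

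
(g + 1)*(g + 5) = g^2 + 6*g + 5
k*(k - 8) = k^2 - 8*k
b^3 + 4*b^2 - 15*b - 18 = (b - 3)*(b + 1)*(b + 6)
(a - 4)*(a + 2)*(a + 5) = a^3 + 3*a^2 - 18*a - 40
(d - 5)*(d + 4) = d^2 - d - 20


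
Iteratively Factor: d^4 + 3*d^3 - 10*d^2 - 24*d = (d + 4)*(d^3 - d^2 - 6*d) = (d - 3)*(d + 4)*(d^2 + 2*d) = (d - 3)*(d + 2)*(d + 4)*(d)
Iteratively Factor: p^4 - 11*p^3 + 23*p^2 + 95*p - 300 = (p + 3)*(p^3 - 14*p^2 + 65*p - 100) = (p - 5)*(p + 3)*(p^2 - 9*p + 20) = (p - 5)^2*(p + 3)*(p - 4)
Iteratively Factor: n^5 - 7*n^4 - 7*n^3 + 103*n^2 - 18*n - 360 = (n - 3)*(n^4 - 4*n^3 - 19*n^2 + 46*n + 120) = (n - 5)*(n - 3)*(n^3 + n^2 - 14*n - 24) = (n - 5)*(n - 3)*(n + 3)*(n^2 - 2*n - 8) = (n - 5)*(n - 4)*(n - 3)*(n + 3)*(n + 2)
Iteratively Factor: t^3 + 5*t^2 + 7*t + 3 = (t + 1)*(t^2 + 4*t + 3) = (t + 1)*(t + 3)*(t + 1)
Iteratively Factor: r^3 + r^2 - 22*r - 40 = (r - 5)*(r^2 + 6*r + 8) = (r - 5)*(r + 4)*(r + 2)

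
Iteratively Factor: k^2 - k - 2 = (k - 2)*(k + 1)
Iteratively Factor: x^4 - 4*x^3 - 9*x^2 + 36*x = (x + 3)*(x^3 - 7*x^2 + 12*x) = (x - 3)*(x + 3)*(x^2 - 4*x) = x*(x - 3)*(x + 3)*(x - 4)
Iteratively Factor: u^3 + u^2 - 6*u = (u + 3)*(u^2 - 2*u) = (u - 2)*(u + 3)*(u)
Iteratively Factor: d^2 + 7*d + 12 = (d + 4)*(d + 3)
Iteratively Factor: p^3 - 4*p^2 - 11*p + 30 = (p - 5)*(p^2 + p - 6) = (p - 5)*(p + 3)*(p - 2)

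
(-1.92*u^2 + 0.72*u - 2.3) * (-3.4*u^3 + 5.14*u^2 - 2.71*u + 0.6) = 6.528*u^5 - 12.3168*u^4 + 16.724*u^3 - 14.9252*u^2 + 6.665*u - 1.38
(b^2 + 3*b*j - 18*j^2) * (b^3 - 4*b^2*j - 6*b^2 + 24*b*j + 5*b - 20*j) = b^5 - b^4*j - 6*b^4 - 30*b^3*j^2 + 6*b^3*j + 5*b^3 + 72*b^2*j^3 + 180*b^2*j^2 - 5*b^2*j - 432*b*j^3 - 150*b*j^2 + 360*j^3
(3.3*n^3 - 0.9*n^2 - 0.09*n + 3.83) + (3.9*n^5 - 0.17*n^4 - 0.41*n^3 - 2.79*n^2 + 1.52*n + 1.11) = 3.9*n^5 - 0.17*n^4 + 2.89*n^3 - 3.69*n^2 + 1.43*n + 4.94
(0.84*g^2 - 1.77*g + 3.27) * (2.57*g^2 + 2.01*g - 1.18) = 2.1588*g^4 - 2.8605*g^3 + 3.855*g^2 + 8.6613*g - 3.8586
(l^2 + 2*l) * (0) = 0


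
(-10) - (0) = -10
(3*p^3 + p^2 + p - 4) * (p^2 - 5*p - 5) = 3*p^5 - 14*p^4 - 19*p^3 - 14*p^2 + 15*p + 20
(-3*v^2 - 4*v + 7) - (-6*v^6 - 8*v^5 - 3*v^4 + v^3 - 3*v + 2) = 6*v^6 + 8*v^5 + 3*v^4 - v^3 - 3*v^2 - v + 5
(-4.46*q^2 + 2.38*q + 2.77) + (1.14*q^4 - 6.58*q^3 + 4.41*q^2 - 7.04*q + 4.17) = 1.14*q^4 - 6.58*q^3 - 0.0499999999999998*q^2 - 4.66*q + 6.94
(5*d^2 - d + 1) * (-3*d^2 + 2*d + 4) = -15*d^4 + 13*d^3 + 15*d^2 - 2*d + 4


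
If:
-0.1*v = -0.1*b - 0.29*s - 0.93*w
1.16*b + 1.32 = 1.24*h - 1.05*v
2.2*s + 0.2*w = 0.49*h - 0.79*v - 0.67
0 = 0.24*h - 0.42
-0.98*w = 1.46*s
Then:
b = 0.61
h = 1.75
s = 0.04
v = 0.13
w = -0.07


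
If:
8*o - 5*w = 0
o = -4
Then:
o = -4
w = -32/5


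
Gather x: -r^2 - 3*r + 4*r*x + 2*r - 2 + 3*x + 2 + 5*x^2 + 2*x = -r^2 - r + 5*x^2 + x*(4*r + 5)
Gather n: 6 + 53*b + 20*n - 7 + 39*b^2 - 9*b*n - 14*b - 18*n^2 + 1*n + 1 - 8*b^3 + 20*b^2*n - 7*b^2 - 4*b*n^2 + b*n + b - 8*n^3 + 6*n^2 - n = -8*b^3 + 32*b^2 + 40*b - 8*n^3 + n^2*(-4*b - 12) + n*(20*b^2 - 8*b + 20)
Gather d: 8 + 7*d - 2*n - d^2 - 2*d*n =-d^2 + d*(7 - 2*n) - 2*n + 8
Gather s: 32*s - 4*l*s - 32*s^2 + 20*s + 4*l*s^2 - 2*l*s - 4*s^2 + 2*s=s^2*(4*l - 36) + s*(54 - 6*l)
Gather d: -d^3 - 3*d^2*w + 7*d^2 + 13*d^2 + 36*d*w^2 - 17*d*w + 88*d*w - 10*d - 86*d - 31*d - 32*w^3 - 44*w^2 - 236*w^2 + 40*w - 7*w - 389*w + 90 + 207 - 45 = -d^3 + d^2*(20 - 3*w) + d*(36*w^2 + 71*w - 127) - 32*w^3 - 280*w^2 - 356*w + 252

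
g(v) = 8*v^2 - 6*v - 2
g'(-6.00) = -102.00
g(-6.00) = 322.00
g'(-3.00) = -54.00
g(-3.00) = 88.00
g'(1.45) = 17.20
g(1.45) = 6.12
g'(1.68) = 20.88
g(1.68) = 10.50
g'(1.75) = 22.00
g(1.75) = 12.00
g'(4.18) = 60.88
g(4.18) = 112.70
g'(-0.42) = -12.72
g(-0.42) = 1.93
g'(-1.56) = -30.96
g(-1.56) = 26.83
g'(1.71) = 21.36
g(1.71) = 11.13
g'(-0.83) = -19.28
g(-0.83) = 8.49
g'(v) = 16*v - 6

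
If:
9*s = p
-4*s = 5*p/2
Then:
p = 0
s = 0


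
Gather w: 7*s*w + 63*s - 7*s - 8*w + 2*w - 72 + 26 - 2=56*s + w*(7*s - 6) - 48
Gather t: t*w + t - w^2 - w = t*(w + 1) - w^2 - w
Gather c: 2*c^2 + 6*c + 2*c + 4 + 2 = 2*c^2 + 8*c + 6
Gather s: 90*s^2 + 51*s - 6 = 90*s^2 + 51*s - 6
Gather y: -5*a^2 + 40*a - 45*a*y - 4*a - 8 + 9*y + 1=-5*a^2 + 36*a + y*(9 - 45*a) - 7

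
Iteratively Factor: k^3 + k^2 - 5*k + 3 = (k - 1)*(k^2 + 2*k - 3) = (k - 1)*(k + 3)*(k - 1)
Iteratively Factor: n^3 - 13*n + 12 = (n - 1)*(n^2 + n - 12) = (n - 3)*(n - 1)*(n + 4)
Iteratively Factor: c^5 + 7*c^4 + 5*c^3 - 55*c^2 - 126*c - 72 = (c + 1)*(c^4 + 6*c^3 - c^2 - 54*c - 72) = (c - 3)*(c + 1)*(c^3 + 9*c^2 + 26*c + 24) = (c - 3)*(c + 1)*(c + 2)*(c^2 + 7*c + 12) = (c - 3)*(c + 1)*(c + 2)*(c + 3)*(c + 4)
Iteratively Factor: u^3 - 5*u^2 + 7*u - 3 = (u - 3)*(u^2 - 2*u + 1) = (u - 3)*(u - 1)*(u - 1)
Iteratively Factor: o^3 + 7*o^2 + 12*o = (o + 4)*(o^2 + 3*o) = (o + 3)*(o + 4)*(o)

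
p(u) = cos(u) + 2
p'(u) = -sin(u)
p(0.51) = 2.87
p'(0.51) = -0.49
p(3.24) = 1.00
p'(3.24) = 0.10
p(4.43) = 1.72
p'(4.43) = 0.96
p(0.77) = 2.72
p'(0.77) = -0.70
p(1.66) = 1.91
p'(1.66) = -1.00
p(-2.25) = 1.37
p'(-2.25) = 0.78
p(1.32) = 2.25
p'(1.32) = -0.97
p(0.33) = 2.95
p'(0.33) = -0.32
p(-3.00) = 1.01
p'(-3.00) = 0.14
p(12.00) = 2.84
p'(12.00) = 0.54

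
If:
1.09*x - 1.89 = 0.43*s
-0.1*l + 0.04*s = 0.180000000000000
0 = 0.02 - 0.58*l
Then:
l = 0.03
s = 4.59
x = 3.54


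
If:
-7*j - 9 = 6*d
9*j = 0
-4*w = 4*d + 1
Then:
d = -3/2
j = 0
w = 5/4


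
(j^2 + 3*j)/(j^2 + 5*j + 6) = j/(j + 2)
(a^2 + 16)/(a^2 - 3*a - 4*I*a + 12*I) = (a + 4*I)/(a - 3)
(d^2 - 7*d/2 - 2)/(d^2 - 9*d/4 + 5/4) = 2*(2*d^2 - 7*d - 4)/(4*d^2 - 9*d + 5)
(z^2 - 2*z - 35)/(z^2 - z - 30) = (z - 7)/(z - 6)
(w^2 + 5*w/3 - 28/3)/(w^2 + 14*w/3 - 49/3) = (w + 4)/(w + 7)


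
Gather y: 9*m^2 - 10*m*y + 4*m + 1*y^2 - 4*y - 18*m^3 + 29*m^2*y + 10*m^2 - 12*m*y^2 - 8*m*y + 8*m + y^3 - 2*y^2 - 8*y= -18*m^3 + 19*m^2 + 12*m + y^3 + y^2*(-12*m - 1) + y*(29*m^2 - 18*m - 12)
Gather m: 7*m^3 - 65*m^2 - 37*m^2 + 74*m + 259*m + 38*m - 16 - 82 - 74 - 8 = 7*m^3 - 102*m^2 + 371*m - 180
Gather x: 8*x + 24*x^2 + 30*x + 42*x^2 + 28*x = 66*x^2 + 66*x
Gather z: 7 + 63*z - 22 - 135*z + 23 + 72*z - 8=0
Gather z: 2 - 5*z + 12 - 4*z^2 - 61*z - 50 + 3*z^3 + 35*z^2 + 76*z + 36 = 3*z^3 + 31*z^2 + 10*z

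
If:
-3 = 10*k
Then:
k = -3/10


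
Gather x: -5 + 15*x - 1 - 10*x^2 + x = -10*x^2 + 16*x - 6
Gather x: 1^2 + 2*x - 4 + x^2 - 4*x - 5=x^2 - 2*x - 8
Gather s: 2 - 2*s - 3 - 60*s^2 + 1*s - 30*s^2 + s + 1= -90*s^2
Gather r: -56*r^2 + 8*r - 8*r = -56*r^2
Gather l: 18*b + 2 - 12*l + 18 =18*b - 12*l + 20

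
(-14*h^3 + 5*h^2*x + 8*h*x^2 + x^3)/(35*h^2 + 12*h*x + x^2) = (-2*h^2 + h*x + x^2)/(5*h + x)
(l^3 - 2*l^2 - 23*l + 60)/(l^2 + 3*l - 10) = (l^2 - 7*l + 12)/(l - 2)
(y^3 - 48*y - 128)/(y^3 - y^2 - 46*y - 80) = (y^2 + 8*y + 16)/(y^2 + 7*y + 10)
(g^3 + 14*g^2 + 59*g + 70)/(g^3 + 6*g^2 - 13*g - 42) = (g + 5)/(g - 3)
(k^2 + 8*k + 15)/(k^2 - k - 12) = (k + 5)/(k - 4)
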